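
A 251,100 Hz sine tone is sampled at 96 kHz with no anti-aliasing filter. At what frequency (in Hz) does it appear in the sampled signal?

36,900 Hz

Nyquist = 96,000/2 = 48,000 Hz; 251,100 Hz exceeds it.
Alias = |251,100 − 3×96,000| = |251,100 − 288,000| = 36,900 Hz.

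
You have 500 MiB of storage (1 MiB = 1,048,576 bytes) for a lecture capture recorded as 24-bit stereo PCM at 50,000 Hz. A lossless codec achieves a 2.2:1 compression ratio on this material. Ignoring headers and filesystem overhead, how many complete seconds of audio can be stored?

Uncompressed byte rate = 50,000 × 3 × 2 = 300,000 bytes/s.
After 2.2:1 compression, effective rate ≈ 136363.64 bytes/s.
Capacity = 500 × 1,048,576 = 524,288,000 bytes.
524,288,000 / effective rate ≈ 3844.78 s → 3,844 seconds.

3,844 seconds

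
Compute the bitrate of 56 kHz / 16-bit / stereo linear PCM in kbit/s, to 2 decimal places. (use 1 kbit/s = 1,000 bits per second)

1792.00 kbit/s

Bit rate = 56,000 × 16 × 2 = 1,792,000 bits/s.
= 1792.00 kbit/s.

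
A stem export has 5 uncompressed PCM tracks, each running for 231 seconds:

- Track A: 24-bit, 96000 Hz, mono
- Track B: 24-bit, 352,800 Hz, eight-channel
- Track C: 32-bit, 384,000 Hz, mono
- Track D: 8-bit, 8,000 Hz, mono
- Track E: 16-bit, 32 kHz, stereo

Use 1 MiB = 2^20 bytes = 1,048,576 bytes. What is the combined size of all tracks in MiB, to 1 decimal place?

2297.1 MiB

Track A: 96,000 × 231 × 3 × 1 = 66,528,000 bytes.
Track B: 352,800 × 231 × 3 × 8 = 1,955,923,200 bytes.
Track C: 384,000 × 231 × 4 × 1 = 354,816,000 bytes.
Track D: 8,000 × 231 × 1 × 1 = 1,848,000 bytes.
Track E: 32,000 × 231 × 2 × 2 = 29,568,000 bytes.
Total = 2,408,683,200 bytes = 2297.1 MiB.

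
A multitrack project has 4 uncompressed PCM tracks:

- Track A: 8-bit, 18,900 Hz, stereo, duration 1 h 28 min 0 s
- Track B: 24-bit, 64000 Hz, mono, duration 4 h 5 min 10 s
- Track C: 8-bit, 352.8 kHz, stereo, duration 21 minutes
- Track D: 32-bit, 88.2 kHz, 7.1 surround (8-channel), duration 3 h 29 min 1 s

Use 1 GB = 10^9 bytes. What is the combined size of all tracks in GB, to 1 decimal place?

Track A: 1 h 28 min 0 s = 5,280 s; 18,900 × 5,280 × 1 × 2 = 199,584,000 bytes.
Track B: 4 h 5 min 10 s = 14,710 s; 64,000 × 14,710 × 3 × 1 = 2,824,320,000 bytes.
Track C: 21 minutes = 1,260 s; 352,800 × 1,260 × 1 × 2 = 889,056,000 bytes.
Track D: 3 h 29 min 1 s = 12,541 s; 88,200 × 12,541 × 4 × 8 = 35,395,718,400 bytes.
Total = 39,308,678,400 bytes = 39.3 GB.

39.3 GB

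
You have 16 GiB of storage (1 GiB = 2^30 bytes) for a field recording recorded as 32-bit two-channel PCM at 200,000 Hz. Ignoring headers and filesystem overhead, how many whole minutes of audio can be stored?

178 minutes

Uncompressed byte rate = 200,000 × 4 × 2 = 1,600,000 bytes/s.
Capacity = 16 × 1,073,741,824 = 17,179,869,184 bytes.
17,179,869,184 / 1,600,000 ≈ 10737.42 s → 178 minutes.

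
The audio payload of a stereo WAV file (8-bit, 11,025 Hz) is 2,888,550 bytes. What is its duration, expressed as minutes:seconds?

Byte rate = 11,025 × 1 × 2 = 22,050 bytes/s.
Duration = 2,888,550 / 22,050 = 131 s.
131 s = 2:11.

2:11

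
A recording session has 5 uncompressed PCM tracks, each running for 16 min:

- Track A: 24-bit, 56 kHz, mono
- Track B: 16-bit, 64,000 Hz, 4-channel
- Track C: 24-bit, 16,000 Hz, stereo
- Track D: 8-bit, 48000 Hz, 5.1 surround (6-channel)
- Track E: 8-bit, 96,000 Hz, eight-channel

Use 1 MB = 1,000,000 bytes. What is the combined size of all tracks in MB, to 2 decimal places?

16 min = 960 s.
Track A: 56,000 × 960 × 3 × 1 = 161,280,000 bytes.
Track B: 64,000 × 960 × 2 × 4 = 491,520,000 bytes.
Track C: 16,000 × 960 × 3 × 2 = 92,160,000 bytes.
Track D: 48,000 × 960 × 1 × 6 = 276,480,000 bytes.
Track E: 96,000 × 960 × 1 × 8 = 737,280,000 bytes.
Total = 1,758,720,000 bytes = 1758.72 MB.

1758.72 MB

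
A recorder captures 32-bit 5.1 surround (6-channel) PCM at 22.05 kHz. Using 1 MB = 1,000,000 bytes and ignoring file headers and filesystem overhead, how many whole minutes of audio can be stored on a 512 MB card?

Uncompressed byte rate = 22,050 × 4 × 6 = 529,200 bytes/s.
Capacity = 512 × 1,000,000 = 512,000,000 bytes.
512,000,000 / 529,200 ≈ 967.5 s → 16 minutes.

16 minutes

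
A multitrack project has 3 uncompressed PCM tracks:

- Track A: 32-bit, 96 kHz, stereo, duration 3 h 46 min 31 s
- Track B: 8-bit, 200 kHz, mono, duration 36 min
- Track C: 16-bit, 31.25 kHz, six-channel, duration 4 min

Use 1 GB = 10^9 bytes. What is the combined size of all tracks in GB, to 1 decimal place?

11.0 GB

Track A: 3 h 46 min 31 s = 13,591 s; 96,000 × 13,591 × 4 × 2 = 10,437,888,000 bytes.
Track B: 36 min = 2,160 s; 200,000 × 2,160 × 1 × 1 = 432,000,000 bytes.
Track C: 4 min = 240 s; 31,250 × 240 × 2 × 6 = 90,000,000 bytes.
Total = 10,959,888,000 bytes = 11.0 GB.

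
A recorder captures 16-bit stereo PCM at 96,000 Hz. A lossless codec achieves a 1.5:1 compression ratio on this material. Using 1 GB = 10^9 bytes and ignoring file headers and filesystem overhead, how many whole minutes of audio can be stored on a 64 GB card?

Uncompressed byte rate = 96,000 × 2 × 2 = 384,000 bytes/s.
After 1.5:1 compression, effective rate ≈ 256000 bytes/s.
Capacity = 64 × 1,000,000,000 = 64,000,000,000 bytes.
64,000,000,000 / effective rate ≈ 250000 s → 4,166 minutes.

4,166 minutes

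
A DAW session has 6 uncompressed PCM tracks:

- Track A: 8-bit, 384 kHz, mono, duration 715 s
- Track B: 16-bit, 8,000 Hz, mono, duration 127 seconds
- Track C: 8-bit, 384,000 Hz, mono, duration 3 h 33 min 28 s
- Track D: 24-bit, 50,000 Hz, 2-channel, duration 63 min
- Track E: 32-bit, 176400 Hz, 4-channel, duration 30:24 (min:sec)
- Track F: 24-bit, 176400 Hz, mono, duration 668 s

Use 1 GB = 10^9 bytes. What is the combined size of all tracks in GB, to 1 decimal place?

11.8 GB

Track A: 384,000 × 715 × 1 × 1 = 274,560,000 bytes.
Track B: 8,000 × 127 × 2 × 1 = 2,032,000 bytes.
Track C: 3 h 33 min 28 s = 12,808 s; 384,000 × 12,808 × 1 × 1 = 4,918,272,000 bytes.
Track D: 63 min = 3,780 s; 50,000 × 3,780 × 3 × 2 = 1,134,000,000 bytes.
Track E: 30:24 (min:sec) = 1,824 s; 176,400 × 1,824 × 4 × 4 = 5,148,057,600 bytes.
Track F: 176,400 × 668 × 3 × 1 = 353,505,600 bytes.
Total = 11,830,427,200 bytes = 11.8 GB.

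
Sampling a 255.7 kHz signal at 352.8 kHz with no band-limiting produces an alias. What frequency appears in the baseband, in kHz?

Nyquist = 352,800/2 = 176,400 Hz; 255,700 Hz exceeds it.
Alias = |255,700 − 1×352,800| = |255,700 − 352,800| = 97,100 Hz = 97.1 kHz.

97.1 kHz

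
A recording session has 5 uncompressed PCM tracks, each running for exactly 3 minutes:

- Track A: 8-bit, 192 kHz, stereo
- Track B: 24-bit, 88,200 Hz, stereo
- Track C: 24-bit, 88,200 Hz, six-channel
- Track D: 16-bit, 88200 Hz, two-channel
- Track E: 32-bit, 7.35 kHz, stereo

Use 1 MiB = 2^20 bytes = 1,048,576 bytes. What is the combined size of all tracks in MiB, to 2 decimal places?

499.95 MiB

exactly 3 minutes = 180 s.
Track A: 192,000 × 180 × 1 × 2 = 69,120,000 bytes.
Track B: 88,200 × 180 × 3 × 2 = 95,256,000 bytes.
Track C: 88,200 × 180 × 3 × 6 = 285,768,000 bytes.
Track D: 88,200 × 180 × 2 × 2 = 63,504,000 bytes.
Track E: 7,350 × 180 × 4 × 2 = 10,584,000 bytes.
Total = 524,232,000 bytes = 499.95 MiB.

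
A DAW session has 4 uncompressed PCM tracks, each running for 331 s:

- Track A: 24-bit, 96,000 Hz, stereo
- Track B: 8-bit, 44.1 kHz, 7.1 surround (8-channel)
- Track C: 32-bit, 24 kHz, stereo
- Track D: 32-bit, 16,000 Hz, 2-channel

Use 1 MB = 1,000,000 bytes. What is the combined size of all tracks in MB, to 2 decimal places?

Track A: 96,000 × 331 × 3 × 2 = 190,656,000 bytes.
Track B: 44,100 × 331 × 1 × 8 = 116,776,800 bytes.
Track C: 24,000 × 331 × 4 × 2 = 63,552,000 bytes.
Track D: 16,000 × 331 × 4 × 2 = 42,368,000 bytes.
Total = 413,352,800 bytes = 413.35 MB.

413.35 MB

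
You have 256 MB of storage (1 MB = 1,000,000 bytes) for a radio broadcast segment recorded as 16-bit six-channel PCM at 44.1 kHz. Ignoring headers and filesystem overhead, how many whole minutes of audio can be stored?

8 minutes

Uncompressed byte rate = 44,100 × 2 × 6 = 529,200 bytes/s.
Capacity = 256 × 1,000,000 = 256,000,000 bytes.
256,000,000 / 529,200 ≈ 483.75 s → 8 minutes.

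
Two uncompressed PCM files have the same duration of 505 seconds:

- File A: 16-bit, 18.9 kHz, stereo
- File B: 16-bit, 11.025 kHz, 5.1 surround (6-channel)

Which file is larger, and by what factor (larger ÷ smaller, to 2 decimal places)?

File B, by a factor of 1.75

File A: 18,900 × 2 × 2 = 75,600 bytes/s.
File B: 11,025 × 2 × 6 = 132,300 bytes/s.
File B is larger; ratio = 66,811,500 / 38,178,000 = 1.75.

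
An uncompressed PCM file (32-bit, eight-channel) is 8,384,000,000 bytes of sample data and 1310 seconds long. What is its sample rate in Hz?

200,000 Hz

Bytes = sample_rate × seconds × bytes_per_sample × channels.
sample_rate = 8,384,000,000 / (1,310 × 4 × 8) = 8,384,000,000 / 41,920 = 200,000 Hz.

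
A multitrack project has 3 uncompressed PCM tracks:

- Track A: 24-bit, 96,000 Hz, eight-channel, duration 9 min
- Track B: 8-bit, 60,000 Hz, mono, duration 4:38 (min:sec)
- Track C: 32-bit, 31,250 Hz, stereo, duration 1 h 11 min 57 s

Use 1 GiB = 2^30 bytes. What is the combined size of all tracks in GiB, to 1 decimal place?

2.2 GiB

Track A: 9 min = 540 s; 96,000 × 540 × 3 × 8 = 1,244,160,000 bytes.
Track B: 4:38 (min:sec) = 278 s; 60,000 × 278 × 1 × 1 = 16,680,000 bytes.
Track C: 1 h 11 min 57 s = 4,317 s; 31,250 × 4,317 × 4 × 2 = 1,079,250,000 bytes.
Total = 2,340,090,000 bytes = 2.2 GiB.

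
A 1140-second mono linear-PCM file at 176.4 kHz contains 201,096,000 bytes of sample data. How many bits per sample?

8 bits

Bytes per sample = 201,096,000 / (176,400 × 1,140 × 1) = 201,096,000 / 201,096,000 = 1.
Bit depth = 1 × 8 = 8 bits.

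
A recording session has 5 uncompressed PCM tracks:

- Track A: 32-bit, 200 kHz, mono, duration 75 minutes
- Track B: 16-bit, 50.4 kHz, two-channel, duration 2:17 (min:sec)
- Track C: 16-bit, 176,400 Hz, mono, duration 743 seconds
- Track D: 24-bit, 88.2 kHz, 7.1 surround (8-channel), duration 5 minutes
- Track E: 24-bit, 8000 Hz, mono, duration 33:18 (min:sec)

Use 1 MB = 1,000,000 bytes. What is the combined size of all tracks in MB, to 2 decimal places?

4572.74 MB

Track A: 75 minutes = 4,500 s; 200,000 × 4,500 × 4 × 1 = 3,600,000,000 bytes.
Track B: 2:17 (min:sec) = 137 s; 50,400 × 137 × 2 × 2 = 27,619,200 bytes.
Track C: 176,400 × 743 × 2 × 1 = 262,130,400 bytes.
Track D: 5 minutes = 300 s; 88,200 × 300 × 3 × 8 = 635,040,000 bytes.
Track E: 33:18 (min:sec) = 1,998 s; 8,000 × 1,998 × 3 × 1 = 47,952,000 bytes.
Total = 4,572,741,600 bytes = 4572.74 MB.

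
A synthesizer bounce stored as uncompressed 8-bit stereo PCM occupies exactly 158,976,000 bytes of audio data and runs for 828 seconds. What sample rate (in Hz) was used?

96,000 Hz

Bytes = sample_rate × seconds × bytes_per_sample × channels.
sample_rate = 158,976,000 / (828 × 1 × 2) = 158,976,000 / 1,656 = 96,000 Hz.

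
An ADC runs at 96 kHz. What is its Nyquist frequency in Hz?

Nyquist frequency = sample rate / 2 = 96,000 / 2 = 48,000 Hz.

48,000 Hz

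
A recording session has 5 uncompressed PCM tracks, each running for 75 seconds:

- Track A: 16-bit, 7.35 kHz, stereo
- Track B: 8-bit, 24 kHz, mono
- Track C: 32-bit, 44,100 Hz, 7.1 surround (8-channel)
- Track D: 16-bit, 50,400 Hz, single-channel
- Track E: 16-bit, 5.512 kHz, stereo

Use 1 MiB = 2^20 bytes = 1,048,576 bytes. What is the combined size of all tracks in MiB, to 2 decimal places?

Track A: 7,350 × 75 × 2 × 2 = 2,205,000 bytes.
Track B: 24,000 × 75 × 1 × 1 = 1,800,000 bytes.
Track C: 44,100 × 75 × 4 × 8 = 105,840,000 bytes.
Track D: 50,400 × 75 × 2 × 1 = 7,560,000 bytes.
Track E: 5,512 × 75 × 2 × 2 = 1,653,600 bytes.
Total = 119,058,600 bytes = 113.54 MiB.

113.54 MiB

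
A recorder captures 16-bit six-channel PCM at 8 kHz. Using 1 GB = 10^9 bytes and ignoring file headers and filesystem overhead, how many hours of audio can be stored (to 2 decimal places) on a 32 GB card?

Uncompressed byte rate = 8,000 × 2 × 6 = 96,000 bytes/s.
Capacity = 32 × 1,000,000,000 = 32,000,000,000 bytes.
32,000,000,000 / 96,000 ≈ 333333.33 s → 92.59 hours.

92.59 hours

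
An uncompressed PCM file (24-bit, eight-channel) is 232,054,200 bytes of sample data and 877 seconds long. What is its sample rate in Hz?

Bytes = sample_rate × seconds × bytes_per_sample × channels.
sample_rate = 232,054,200 / (877 × 3 × 8) = 232,054,200 / 21,048 = 11,025 Hz.

11,025 Hz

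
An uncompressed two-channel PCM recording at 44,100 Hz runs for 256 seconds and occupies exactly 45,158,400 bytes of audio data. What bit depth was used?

16 bits

Bytes per sample = 45,158,400 / (44,100 × 256 × 2) = 45,158,400 / 22,579,200 = 2.
Bit depth = 2 × 8 = 16 bits.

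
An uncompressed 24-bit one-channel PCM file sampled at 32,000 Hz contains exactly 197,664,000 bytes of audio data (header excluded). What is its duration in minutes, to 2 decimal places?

Byte rate = 32,000 × 3 × 1 = 96,000 bytes/s.
Duration = 197,664,000 / 96,000 = 2,059 s.
2,059 s / 60 = 34.32 minutes.

34.32 minutes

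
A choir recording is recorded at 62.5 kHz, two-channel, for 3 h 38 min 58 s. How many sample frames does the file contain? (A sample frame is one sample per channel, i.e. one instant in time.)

3 h 38 min 58 s = 13,138 s.
62,500 samples/s × 13,138 s = 821,125,000 frames.

821,125,000 sample frames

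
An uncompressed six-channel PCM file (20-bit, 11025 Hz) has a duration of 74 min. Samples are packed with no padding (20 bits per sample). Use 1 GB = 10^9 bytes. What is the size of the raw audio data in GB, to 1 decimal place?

Duration = 74 min = 4,440 s.
Bits = 11,025 × 4,440 × 20 × 6 = 5,874,120,000 bits = 734,265,000 bytes.
734,265,000 / 1,000,000,000 = 0.7 GB.

0.7 GB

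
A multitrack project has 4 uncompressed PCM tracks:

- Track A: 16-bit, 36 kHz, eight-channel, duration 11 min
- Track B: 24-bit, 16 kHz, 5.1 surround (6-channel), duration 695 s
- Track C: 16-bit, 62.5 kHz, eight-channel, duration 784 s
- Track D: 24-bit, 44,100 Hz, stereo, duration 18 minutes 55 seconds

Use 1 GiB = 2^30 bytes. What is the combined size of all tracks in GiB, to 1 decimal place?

Track A: 11 min = 660 s; 36,000 × 660 × 2 × 8 = 380,160,000 bytes.
Track B: 16,000 × 695 × 3 × 6 = 200,160,000 bytes.
Track C: 62,500 × 784 × 2 × 8 = 784,000,000 bytes.
Track D: 18 minutes 55 seconds = 1,135 s; 44,100 × 1,135 × 3 × 2 = 300,321,000 bytes.
Total = 1,664,641,000 bytes = 1.6 GiB.

1.6 GiB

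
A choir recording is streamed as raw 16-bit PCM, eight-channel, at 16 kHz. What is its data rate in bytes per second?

256,000 bytes/s

Bit rate = 16,000 × 16 × 8 = 2,048,000 bits/s.
2,048,000 / 8 = 256,000 bytes/s.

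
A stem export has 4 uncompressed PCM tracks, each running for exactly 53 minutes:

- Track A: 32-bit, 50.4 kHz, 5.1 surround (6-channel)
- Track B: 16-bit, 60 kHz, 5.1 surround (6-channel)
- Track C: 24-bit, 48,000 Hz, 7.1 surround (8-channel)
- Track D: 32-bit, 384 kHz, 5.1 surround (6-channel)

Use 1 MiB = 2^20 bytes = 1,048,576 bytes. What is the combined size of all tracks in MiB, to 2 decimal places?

37294.74 MiB

exactly 53 minutes = 3,180 s.
Track A: 50,400 × 3,180 × 4 × 6 = 3,846,528,000 bytes.
Track B: 60,000 × 3,180 × 2 × 6 = 2,289,600,000 bytes.
Track C: 48,000 × 3,180 × 3 × 8 = 3,663,360,000 bytes.
Track D: 384,000 × 3,180 × 4 × 6 = 29,306,880,000 bytes.
Total = 39,106,368,000 bytes = 37294.74 MiB.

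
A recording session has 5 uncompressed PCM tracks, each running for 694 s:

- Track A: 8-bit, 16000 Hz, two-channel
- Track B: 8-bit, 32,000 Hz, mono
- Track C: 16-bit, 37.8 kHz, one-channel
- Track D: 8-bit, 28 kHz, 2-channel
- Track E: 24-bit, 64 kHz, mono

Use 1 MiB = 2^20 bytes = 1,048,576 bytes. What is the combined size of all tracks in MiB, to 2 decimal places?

256.53 MiB

Track A: 16,000 × 694 × 1 × 2 = 22,208,000 bytes.
Track B: 32,000 × 694 × 1 × 1 = 22,208,000 bytes.
Track C: 37,800 × 694 × 2 × 1 = 52,466,400 bytes.
Track D: 28,000 × 694 × 1 × 2 = 38,864,000 bytes.
Track E: 64,000 × 694 × 3 × 1 = 133,248,000 bytes.
Total = 268,994,400 bytes = 256.53 MiB.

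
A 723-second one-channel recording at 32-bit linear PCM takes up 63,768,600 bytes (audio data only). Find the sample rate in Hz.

Bytes = sample_rate × seconds × bytes_per_sample × channels.
sample_rate = 63,768,600 / (723 × 4 × 1) = 63,768,600 / 2,892 = 22,050 Hz.

22,050 Hz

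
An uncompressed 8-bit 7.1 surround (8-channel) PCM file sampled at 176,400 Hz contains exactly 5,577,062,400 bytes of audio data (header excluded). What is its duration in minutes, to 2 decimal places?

65.87 minutes

Byte rate = 176,400 × 1 × 8 = 1,411,200 bytes/s.
Duration = 5,577,062,400 / 1,411,200 = 3,952 s.
3,952 s / 60 = 65.87 minutes.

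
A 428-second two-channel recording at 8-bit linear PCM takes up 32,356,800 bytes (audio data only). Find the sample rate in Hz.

Bytes = sample_rate × seconds × bytes_per_sample × channels.
sample_rate = 32,356,800 / (428 × 1 × 2) = 32,356,800 / 856 = 37,800 Hz.

37,800 Hz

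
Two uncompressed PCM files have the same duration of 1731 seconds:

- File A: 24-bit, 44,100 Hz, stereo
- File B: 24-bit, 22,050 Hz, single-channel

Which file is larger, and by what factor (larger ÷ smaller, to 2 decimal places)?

File A, by a factor of 4.00

File A: 44,100 × 3 × 2 = 264,600 bytes/s.
File B: 22,050 × 3 × 1 = 66,150 bytes/s.
File A is larger; ratio = 458,022,600 / 114,505,650 = 4.00.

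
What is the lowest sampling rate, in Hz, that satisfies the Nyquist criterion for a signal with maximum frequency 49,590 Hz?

Minimum sample rate = 2 × 49,590 Hz = 99,180 Hz.

99,180 Hz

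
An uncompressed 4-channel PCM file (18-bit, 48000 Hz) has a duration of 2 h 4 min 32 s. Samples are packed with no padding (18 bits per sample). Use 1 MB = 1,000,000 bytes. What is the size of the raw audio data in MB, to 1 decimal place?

3227.9 MB

Duration = 2 h 4 min 32 s = 7,472 s.
Bits = 48,000 × 7,472 × 18 × 4 = 25,823,232,000 bits = 3,227,904,000 bytes.
3,227,904,000 / 1,000,000 = 3227.9 MB.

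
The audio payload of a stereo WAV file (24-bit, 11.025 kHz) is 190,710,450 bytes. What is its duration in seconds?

2,883 seconds

Byte rate = 11,025 × 3 × 2 = 66,150 bytes/s.
Duration = 190,710,450 / 66,150 = 2,883 s.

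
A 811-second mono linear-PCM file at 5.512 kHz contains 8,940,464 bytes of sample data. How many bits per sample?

Bytes per sample = 8,940,464 / (5,512 × 811 × 1) = 8,940,464 / 4,470,232 = 2.
Bit depth = 2 × 8 = 16 bits.

16 bits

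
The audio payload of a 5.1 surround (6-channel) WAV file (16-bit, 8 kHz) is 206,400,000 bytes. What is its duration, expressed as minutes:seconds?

35:50

Byte rate = 8,000 × 2 × 6 = 96,000 bytes/s.
Duration = 206,400,000 / 96,000 = 2,150 s.
2,150 s = 35:50.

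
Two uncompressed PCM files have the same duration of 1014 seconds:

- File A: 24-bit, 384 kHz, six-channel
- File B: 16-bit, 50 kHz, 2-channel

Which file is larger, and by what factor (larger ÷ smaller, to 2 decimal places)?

File A, by a factor of 34.56

File A: 384,000 × 3 × 6 = 6,912,000 bytes/s.
File B: 50,000 × 2 × 2 = 200,000 bytes/s.
File A is larger; ratio = 7,008,768,000 / 202,800,000 = 34.56.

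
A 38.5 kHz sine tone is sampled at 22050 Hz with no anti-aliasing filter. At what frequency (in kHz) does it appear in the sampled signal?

5.6 kHz

Nyquist = 22,050/2 = 11,025 Hz; 38,500 Hz exceeds it.
Alias = |38,500 − 2×22,050| = |38,500 − 44,100| = 5,600 Hz = 5.6 kHz.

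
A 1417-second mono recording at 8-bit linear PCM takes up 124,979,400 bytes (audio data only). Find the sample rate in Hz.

88,200 Hz

Bytes = sample_rate × seconds × bytes_per_sample × channels.
sample_rate = 124,979,400 / (1,417 × 1 × 1) = 124,979,400 / 1,417 = 88,200 Hz.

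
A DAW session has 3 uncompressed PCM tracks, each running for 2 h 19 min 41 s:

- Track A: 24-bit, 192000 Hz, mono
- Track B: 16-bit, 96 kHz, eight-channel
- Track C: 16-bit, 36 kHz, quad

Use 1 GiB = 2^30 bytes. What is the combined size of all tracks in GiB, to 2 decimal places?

2 h 19 min 41 s = 8,381 s.
Track A: 192,000 × 8,381 × 3 × 1 = 4,827,456,000 bytes.
Track B: 96,000 × 8,381 × 2 × 8 = 12,873,216,000 bytes.
Track C: 36,000 × 8,381 × 2 × 4 = 2,413,728,000 bytes.
Total = 20,114,400,000 bytes = 18.73 GiB.

18.73 GiB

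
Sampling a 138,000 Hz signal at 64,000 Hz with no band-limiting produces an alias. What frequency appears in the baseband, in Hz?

Nyquist = 64,000/2 = 32,000 Hz; 138,000 Hz exceeds it.
Alias = |138,000 − 2×64,000| = |138,000 − 128,000| = 10,000 Hz.

10,000 Hz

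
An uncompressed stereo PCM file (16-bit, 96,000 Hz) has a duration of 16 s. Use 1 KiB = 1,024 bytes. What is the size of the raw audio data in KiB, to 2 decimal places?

6000.00 KiB

Bytes = 96,000 samples/s × 16 s × 2 bytes/sample × 2 ch = 6,144,000 bytes.
6,144,000 / 1,024 = 6000.00 KiB.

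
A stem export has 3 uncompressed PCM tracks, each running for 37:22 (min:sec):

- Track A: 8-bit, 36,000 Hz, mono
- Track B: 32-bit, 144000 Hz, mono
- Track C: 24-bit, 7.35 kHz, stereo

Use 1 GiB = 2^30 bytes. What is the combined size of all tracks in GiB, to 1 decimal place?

37:22 (min:sec) = 2,242 s.
Track A: 36,000 × 2,242 × 1 × 1 = 80,712,000 bytes.
Track B: 144,000 × 2,242 × 4 × 1 = 1,291,392,000 bytes.
Track C: 7,350 × 2,242 × 3 × 2 = 98,872,200 bytes.
Total = 1,470,976,200 bytes = 1.4 GiB.

1.4 GiB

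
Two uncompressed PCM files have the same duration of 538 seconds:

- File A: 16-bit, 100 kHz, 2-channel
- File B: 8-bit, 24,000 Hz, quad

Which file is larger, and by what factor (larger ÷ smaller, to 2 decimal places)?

File A: 100,000 × 2 × 2 = 400,000 bytes/s.
File B: 24,000 × 1 × 4 = 96,000 bytes/s.
File A is larger; ratio = 215,200,000 / 51,648,000 = 4.17.

File A, by a factor of 4.17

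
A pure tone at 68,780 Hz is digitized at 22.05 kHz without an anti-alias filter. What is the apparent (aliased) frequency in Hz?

Nyquist = 22,050/2 = 11,025 Hz; 68,780 Hz exceeds it.
Alias = |68,780 − 3×22,050| = |68,780 − 66,150| = 2,630 Hz.

2,630 Hz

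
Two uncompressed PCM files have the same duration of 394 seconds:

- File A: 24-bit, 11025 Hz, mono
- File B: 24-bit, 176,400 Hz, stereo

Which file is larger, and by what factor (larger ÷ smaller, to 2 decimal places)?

File B, by a factor of 32.00

File A: 11,025 × 3 × 1 = 33,075 bytes/s.
File B: 176,400 × 3 × 2 = 1,058,400 bytes/s.
File B is larger; ratio = 417,009,600 / 13,031,550 = 32.00.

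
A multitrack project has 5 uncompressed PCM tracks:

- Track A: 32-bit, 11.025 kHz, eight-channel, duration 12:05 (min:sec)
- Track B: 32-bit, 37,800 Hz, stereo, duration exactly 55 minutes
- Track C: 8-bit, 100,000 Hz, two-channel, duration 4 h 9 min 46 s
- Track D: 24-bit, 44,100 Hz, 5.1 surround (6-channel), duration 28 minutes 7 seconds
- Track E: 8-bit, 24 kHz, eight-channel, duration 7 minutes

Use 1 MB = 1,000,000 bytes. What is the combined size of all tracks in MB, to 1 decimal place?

5670.7 MB

Track A: 12:05 (min:sec) = 725 s; 11,025 × 725 × 4 × 8 = 255,780,000 bytes.
Track B: exactly 55 minutes = 3,300 s; 37,800 × 3,300 × 4 × 2 = 997,920,000 bytes.
Track C: 4 h 9 min 46 s = 14,986 s; 100,000 × 14,986 × 1 × 2 = 2,997,200,000 bytes.
Track D: 28 minutes 7 seconds = 1,687 s; 44,100 × 1,687 × 3 × 6 = 1,339,140,600 bytes.
Track E: 7 minutes = 420 s; 24,000 × 420 × 1 × 8 = 80,640,000 bytes.
Total = 5,670,680,600 bytes = 5670.7 MB.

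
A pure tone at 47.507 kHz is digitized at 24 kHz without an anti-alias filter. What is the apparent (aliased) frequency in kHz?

Nyquist = 24,000/2 = 12,000 Hz; 47,507 Hz exceeds it.
Alias = |47,507 − 2×24,000| = |47,507 − 48,000| = 493 Hz = 0.493 kHz.

0.493 kHz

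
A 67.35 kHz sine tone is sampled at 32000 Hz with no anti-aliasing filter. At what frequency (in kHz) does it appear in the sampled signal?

3.35 kHz

Nyquist = 32,000/2 = 16,000 Hz; 67,350 Hz exceeds it.
Alias = |67,350 − 2×32,000| = |67,350 − 64,000| = 3,350 Hz = 3.35 kHz.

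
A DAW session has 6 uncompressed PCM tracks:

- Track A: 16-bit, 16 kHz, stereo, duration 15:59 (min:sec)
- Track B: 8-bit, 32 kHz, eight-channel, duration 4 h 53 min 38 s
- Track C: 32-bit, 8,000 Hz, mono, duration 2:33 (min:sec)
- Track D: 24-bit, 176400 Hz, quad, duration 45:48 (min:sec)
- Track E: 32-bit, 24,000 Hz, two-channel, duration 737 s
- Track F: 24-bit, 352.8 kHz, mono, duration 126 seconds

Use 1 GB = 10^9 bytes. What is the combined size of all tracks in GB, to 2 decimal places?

10.67 GB

Track A: 15:59 (min:sec) = 959 s; 16,000 × 959 × 2 × 2 = 61,376,000 bytes.
Track B: 4 h 53 min 38 s = 17,618 s; 32,000 × 17,618 × 1 × 8 = 4,510,208,000 bytes.
Track C: 2:33 (min:sec) = 153 s; 8,000 × 153 × 4 × 1 = 4,896,000 bytes.
Track D: 45:48 (min:sec) = 2,748 s; 176,400 × 2,748 × 3 × 4 = 5,816,966,400 bytes.
Track E: 24,000 × 737 × 4 × 2 = 141,504,000 bytes.
Track F: 352,800 × 126 × 3 × 1 = 133,358,400 bytes.
Total = 10,668,308,800 bytes = 10.67 GB.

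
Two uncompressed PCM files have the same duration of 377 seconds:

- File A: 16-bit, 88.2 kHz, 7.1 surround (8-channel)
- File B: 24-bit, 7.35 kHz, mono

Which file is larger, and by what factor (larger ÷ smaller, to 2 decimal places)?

File A: 88,200 × 2 × 8 = 1,411,200 bytes/s.
File B: 7,350 × 3 × 1 = 22,050 bytes/s.
File A is larger; ratio = 532,022,400 / 8,312,850 = 64.00.

File A, by a factor of 64.00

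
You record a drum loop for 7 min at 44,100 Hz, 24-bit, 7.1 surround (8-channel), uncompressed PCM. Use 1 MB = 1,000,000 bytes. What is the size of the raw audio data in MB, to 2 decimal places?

444.53 MB

Duration = 7 min = 420 s.
Bytes = 44,100 samples/s × 420 s × 3 bytes/sample × 8 ch = 444,528,000 bytes.
444,528,000 / 1,000,000 = 444.53 MB.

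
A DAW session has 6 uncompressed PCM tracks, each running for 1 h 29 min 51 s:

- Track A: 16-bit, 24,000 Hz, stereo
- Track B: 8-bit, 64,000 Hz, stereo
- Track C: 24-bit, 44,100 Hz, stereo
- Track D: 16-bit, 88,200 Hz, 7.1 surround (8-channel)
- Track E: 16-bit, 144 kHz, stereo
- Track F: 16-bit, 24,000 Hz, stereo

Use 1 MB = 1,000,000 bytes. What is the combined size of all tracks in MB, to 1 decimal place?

1 h 29 min 51 s = 5,391 s.
Track A: 24,000 × 5,391 × 2 × 2 = 517,536,000 bytes.
Track B: 64,000 × 5,391 × 1 × 2 = 690,048,000 bytes.
Track C: 44,100 × 5,391 × 3 × 2 = 1,426,458,600 bytes.
Track D: 88,200 × 5,391 × 2 × 8 = 7,607,779,200 bytes.
Track E: 144,000 × 5,391 × 2 × 2 = 3,105,216,000 bytes.
Track F: 24,000 × 5,391 × 2 × 2 = 517,536,000 bytes.
Total = 13,864,573,800 bytes = 13864.6 MB.

13864.6 MB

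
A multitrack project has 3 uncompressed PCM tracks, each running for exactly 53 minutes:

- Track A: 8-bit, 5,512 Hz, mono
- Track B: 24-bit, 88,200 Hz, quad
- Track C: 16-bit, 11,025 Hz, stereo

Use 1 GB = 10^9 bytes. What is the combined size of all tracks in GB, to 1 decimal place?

3.5 GB

exactly 53 minutes = 3,180 s.
Track A: 5,512 × 3,180 × 1 × 1 = 17,528,160 bytes.
Track B: 88,200 × 3,180 × 3 × 4 = 3,365,712,000 bytes.
Track C: 11,025 × 3,180 × 2 × 2 = 140,238,000 bytes.
Total = 3,523,478,160 bytes = 3.5 GB.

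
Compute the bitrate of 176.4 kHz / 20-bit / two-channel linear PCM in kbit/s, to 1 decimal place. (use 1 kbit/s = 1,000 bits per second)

Bit rate = 176,400 × 20 × 2 = 7,056,000 bits/s.
= 7056.0 kbit/s.

7056.0 kbit/s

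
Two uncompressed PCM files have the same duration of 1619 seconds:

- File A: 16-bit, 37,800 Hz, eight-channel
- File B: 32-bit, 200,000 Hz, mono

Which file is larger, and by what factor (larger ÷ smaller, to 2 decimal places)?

File B, by a factor of 1.32

File A: 37,800 × 2 × 8 = 604,800 bytes/s.
File B: 200,000 × 4 × 1 = 800,000 bytes/s.
File B is larger; ratio = 1,295,200,000 / 979,171,200 = 1.32.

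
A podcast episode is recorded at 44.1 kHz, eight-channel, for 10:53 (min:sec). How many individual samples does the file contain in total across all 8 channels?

230,378,400 samples

10:53 (min:sec) = 653 s.
44,100 × 653 s × 8 ch = 230,378,400 samples.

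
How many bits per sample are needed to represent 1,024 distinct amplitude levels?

10 bits

log2(1,024) = 10.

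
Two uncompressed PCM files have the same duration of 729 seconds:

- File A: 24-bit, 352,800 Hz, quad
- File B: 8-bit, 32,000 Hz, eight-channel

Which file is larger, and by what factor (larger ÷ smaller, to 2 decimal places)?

File A: 352,800 × 3 × 4 = 4,233,600 bytes/s.
File B: 32,000 × 1 × 8 = 256,000 bytes/s.
File A is larger; ratio = 3,086,294,400 / 186,624,000 = 16.54.

File A, by a factor of 16.54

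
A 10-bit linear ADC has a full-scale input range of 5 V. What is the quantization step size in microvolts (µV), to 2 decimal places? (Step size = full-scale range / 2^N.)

4882.81 µV

5 V / 2^10 = 5 / 1,024 V = 4882.81 µV.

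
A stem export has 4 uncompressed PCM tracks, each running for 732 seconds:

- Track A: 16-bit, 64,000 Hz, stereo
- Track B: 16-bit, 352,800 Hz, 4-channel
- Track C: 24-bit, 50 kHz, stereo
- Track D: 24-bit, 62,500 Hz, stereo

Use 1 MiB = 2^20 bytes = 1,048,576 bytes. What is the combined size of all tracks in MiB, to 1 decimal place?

Track A: 64,000 × 732 × 2 × 2 = 187,392,000 bytes.
Track B: 352,800 × 732 × 2 × 4 = 2,065,996,800 bytes.
Track C: 50,000 × 732 × 3 × 2 = 219,600,000 bytes.
Track D: 62,500 × 732 × 3 × 2 = 274,500,000 bytes.
Total = 2,747,488,800 bytes = 2620.2 MiB.

2620.2 MiB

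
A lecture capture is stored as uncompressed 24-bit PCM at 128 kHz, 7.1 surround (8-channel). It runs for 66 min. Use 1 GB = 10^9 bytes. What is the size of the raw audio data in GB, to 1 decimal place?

Duration = 66 min = 3,960 s.
Bytes = 128,000 samples/s × 3,960 s × 3 bytes/sample × 8 ch = 12,165,120,000 bytes.
12,165,120,000 / 1,000,000,000 = 12.2 GB.

12.2 GB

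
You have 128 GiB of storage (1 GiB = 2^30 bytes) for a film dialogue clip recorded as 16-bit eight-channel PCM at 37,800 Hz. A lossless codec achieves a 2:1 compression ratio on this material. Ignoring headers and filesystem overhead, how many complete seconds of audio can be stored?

454,493 seconds

Uncompressed byte rate = 37,800 × 2 × 8 = 604,800 bytes/s.
After 2:1 compression, effective rate ≈ 302400 bytes/s.
Capacity = 128 × 1,073,741,824 = 137,438,953,472 bytes.
137,438,953,472 / effective rate ≈ 454493.89 s → 454,493 seconds.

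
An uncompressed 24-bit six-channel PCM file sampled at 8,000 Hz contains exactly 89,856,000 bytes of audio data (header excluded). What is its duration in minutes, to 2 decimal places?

10.40 minutes

Byte rate = 8,000 × 3 × 6 = 144,000 bytes/s.
Duration = 89,856,000 / 144,000 = 624 s.
624 s / 60 = 10.40 minutes.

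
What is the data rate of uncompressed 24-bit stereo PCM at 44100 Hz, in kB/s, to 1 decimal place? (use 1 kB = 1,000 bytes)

Bit rate = 44,100 × 24 × 2 = 2,116,800 bits/s.
2,116,800 / 8 = 264,600 B/s = 264.6 kB/s.

264.6 kB/s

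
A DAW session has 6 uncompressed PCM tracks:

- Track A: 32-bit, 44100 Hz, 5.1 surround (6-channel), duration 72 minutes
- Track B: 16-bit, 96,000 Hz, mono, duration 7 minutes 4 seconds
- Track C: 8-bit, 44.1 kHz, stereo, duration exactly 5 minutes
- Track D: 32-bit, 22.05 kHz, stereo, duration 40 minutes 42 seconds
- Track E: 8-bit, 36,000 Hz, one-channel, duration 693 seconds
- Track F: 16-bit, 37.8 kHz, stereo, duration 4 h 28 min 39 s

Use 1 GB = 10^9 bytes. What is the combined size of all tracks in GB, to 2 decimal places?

7.57 GB

Track A: 72 minutes = 4,320 s; 44,100 × 4,320 × 4 × 6 = 4,572,288,000 bytes.
Track B: 7 minutes 4 seconds = 424 s; 96,000 × 424 × 2 × 1 = 81,408,000 bytes.
Track C: exactly 5 minutes = 300 s; 44,100 × 300 × 1 × 2 = 26,460,000 bytes.
Track D: 40 minutes 42 seconds = 2,442 s; 22,050 × 2,442 × 4 × 2 = 430,768,800 bytes.
Track E: 36,000 × 693 × 1 × 1 = 24,948,000 bytes.
Track F: 4 h 28 min 39 s = 16,119 s; 37,800 × 16,119 × 2 × 2 = 2,437,192,800 bytes.
Total = 7,573,065,600 bytes = 7.57 GB.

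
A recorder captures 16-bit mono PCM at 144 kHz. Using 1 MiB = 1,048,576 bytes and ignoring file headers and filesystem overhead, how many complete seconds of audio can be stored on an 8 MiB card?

Uncompressed byte rate = 144,000 × 2 × 1 = 288,000 bytes/s.
Capacity = 8 × 1,048,576 = 8,388,608 bytes.
8,388,608 / 288,000 ≈ 29.13 s → 29 seconds.

29 seconds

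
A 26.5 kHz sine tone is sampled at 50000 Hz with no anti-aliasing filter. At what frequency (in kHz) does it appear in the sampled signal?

Nyquist = 50,000/2 = 25,000 Hz; 26,500 Hz exceeds it.
Alias = |26,500 − 1×50,000| = |26,500 − 50,000| = 23,500 Hz = 23.5 kHz.

23.5 kHz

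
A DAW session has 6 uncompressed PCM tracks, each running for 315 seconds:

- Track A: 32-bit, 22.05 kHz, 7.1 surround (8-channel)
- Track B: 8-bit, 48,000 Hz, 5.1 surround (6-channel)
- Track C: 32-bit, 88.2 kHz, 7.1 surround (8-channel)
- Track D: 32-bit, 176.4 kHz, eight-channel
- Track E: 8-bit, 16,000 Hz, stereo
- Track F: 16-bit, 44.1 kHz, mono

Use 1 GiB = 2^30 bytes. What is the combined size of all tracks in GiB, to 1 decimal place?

Track A: 22,050 × 315 × 4 × 8 = 222,264,000 bytes.
Track B: 48,000 × 315 × 1 × 6 = 90,720,000 bytes.
Track C: 88,200 × 315 × 4 × 8 = 889,056,000 bytes.
Track D: 176,400 × 315 × 4 × 8 = 1,778,112,000 bytes.
Track E: 16,000 × 315 × 1 × 2 = 10,080,000 bytes.
Track F: 44,100 × 315 × 2 × 1 = 27,783,000 bytes.
Total = 3,018,015,000 bytes = 2.8 GiB.

2.8 GiB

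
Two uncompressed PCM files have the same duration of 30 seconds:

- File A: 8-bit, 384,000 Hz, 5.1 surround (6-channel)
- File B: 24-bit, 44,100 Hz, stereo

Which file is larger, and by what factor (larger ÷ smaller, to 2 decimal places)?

File A, by a factor of 8.71

File A: 384,000 × 1 × 6 = 2,304,000 bytes/s.
File B: 44,100 × 3 × 2 = 264,600 bytes/s.
File A is larger; ratio = 69,120,000 / 7,938,000 = 8.71.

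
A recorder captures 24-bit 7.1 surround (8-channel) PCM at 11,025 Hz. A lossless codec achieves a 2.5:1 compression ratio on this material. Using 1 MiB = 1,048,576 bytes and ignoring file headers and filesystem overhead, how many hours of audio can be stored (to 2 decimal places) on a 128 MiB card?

Uncompressed byte rate = 11,025 × 3 × 8 = 264,600 bytes/s.
After 2.5:1 compression, effective rate ≈ 105840 bytes/s.
Capacity = 128 × 1,048,576 = 134,217,728 bytes.
134,217,728 / effective rate ≈ 1268.12 s → 0.35 hours.

0.35 hours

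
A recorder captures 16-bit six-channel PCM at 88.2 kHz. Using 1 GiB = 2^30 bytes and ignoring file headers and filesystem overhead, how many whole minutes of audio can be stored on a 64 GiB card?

1,082 minutes

Uncompressed byte rate = 88,200 × 2 × 6 = 1,058,400 bytes/s.
Capacity = 64 × 1,073,741,824 = 68,719,476,736 bytes.
68,719,476,736 / 1,058,400 ≈ 64927.7 s → 1,082 minutes.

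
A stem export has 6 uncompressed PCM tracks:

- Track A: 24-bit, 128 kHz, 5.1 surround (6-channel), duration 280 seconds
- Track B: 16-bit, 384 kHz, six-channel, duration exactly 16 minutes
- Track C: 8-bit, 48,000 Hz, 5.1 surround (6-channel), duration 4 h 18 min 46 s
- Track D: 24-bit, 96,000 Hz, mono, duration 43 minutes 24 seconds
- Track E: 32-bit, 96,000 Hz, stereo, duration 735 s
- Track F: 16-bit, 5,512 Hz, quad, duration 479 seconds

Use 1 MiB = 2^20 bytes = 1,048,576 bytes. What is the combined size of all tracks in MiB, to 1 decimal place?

Track A: 128,000 × 280 × 3 × 6 = 645,120,000 bytes.
Track B: exactly 16 minutes = 960 s; 384,000 × 960 × 2 × 6 = 4,423,680,000 bytes.
Track C: 4 h 18 min 46 s = 15,526 s; 48,000 × 15,526 × 1 × 6 = 4,471,488,000 bytes.
Track D: 43 minutes 24 seconds = 2,604 s; 96,000 × 2,604 × 3 × 1 = 749,952,000 bytes.
Track E: 96,000 × 735 × 4 × 2 = 564,480,000 bytes.
Track F: 5,512 × 479 × 2 × 4 = 21,121,984 bytes.
Total = 10,875,841,984 bytes = 10372.0 MiB.

10372.0 MiB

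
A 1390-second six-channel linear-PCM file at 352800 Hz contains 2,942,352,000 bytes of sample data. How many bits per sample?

Bytes per sample = 2,942,352,000 / (352,800 × 1,390 × 6) = 2,942,352,000 / 2,942,352,000 = 1.
Bit depth = 1 × 8 = 8 bits.

8 bits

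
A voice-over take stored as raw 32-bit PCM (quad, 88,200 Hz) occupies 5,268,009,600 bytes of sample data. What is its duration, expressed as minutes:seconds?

62:13

Byte rate = 88,200 × 4 × 4 = 1,411,200 bytes/s.
Duration = 5,268,009,600 / 1,411,200 = 3,733 s.
3,733 s = 62:13.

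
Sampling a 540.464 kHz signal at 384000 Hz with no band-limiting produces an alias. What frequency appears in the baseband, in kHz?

156.464 kHz

Nyquist = 384,000/2 = 192,000 Hz; 540,464 Hz exceeds it.
Alias = |540,464 − 1×384,000| = |540,464 − 384,000| = 156,464 Hz = 156.464 kHz.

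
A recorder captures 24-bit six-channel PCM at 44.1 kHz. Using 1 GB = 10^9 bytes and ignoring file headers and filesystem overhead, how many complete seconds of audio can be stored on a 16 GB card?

Uncompressed byte rate = 44,100 × 3 × 6 = 793,800 bytes/s.
Capacity = 16 × 1,000,000,000 = 16,000,000,000 bytes.
16,000,000,000 / 793,800 ≈ 20156.21 s → 20,156 seconds.

20,156 seconds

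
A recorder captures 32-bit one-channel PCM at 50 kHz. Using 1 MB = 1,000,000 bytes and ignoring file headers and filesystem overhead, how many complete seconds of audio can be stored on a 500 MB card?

Uncompressed byte rate = 50,000 × 4 × 1 = 200,000 bytes/s.
Capacity = 500 × 1,000,000 = 500,000,000 bytes.
500,000,000 / 200,000 ≈ 2500 s → 2,500 seconds.

2,500 seconds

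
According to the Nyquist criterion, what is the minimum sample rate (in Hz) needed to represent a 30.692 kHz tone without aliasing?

Minimum sample rate = 2 × 30,692 Hz = 61,384 Hz.

61,384 Hz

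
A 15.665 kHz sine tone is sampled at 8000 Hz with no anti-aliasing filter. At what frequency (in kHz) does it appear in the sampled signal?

Nyquist = 8,000/2 = 4,000 Hz; 15,665 Hz exceeds it.
Alias = |15,665 − 2×8,000| = |15,665 − 16,000| = 335 Hz = 0.335 kHz.

0.335 kHz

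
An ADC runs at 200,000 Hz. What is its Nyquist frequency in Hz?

100,000 Hz

Nyquist frequency = sample rate / 2 = 200,000 / 2 = 100,000 Hz.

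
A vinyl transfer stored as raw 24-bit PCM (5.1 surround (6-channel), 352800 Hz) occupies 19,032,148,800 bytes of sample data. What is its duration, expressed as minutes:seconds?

Byte rate = 352,800 × 3 × 6 = 6,350,400 bytes/s.
Duration = 19,032,148,800 / 6,350,400 = 2,997 s.
2,997 s = 49:57.

49:57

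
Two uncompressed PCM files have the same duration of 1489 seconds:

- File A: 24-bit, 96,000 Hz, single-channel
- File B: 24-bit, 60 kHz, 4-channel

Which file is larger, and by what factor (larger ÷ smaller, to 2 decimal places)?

File B, by a factor of 2.50

File A: 96,000 × 3 × 1 = 288,000 bytes/s.
File B: 60,000 × 3 × 4 = 720,000 bytes/s.
File B is larger; ratio = 1,072,080,000 / 428,832,000 = 2.50.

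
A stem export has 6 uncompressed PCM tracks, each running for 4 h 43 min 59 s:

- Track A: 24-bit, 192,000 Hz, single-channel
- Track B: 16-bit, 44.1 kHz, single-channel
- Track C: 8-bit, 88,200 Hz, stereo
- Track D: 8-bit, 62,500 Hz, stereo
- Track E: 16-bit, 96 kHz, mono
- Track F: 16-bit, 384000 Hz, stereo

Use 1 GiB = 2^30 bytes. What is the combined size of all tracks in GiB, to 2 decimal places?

4 h 43 min 59 s = 17,039 s.
Track A: 192,000 × 17,039 × 3 × 1 = 9,814,464,000 bytes.
Track B: 44,100 × 17,039 × 2 × 1 = 1,502,839,800 bytes.
Track C: 88,200 × 17,039 × 1 × 2 = 3,005,679,600 bytes.
Track D: 62,500 × 17,039 × 1 × 2 = 2,129,875,000 bytes.
Track E: 96,000 × 17,039 × 2 × 1 = 3,271,488,000 bytes.
Track F: 384,000 × 17,039 × 2 × 2 = 26,171,904,000 bytes.
Total = 45,896,250,400 bytes = 42.74 GiB.

42.74 GiB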